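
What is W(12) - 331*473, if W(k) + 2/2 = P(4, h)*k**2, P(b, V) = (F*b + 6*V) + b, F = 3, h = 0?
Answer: -154260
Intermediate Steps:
P(b, V) = 4*b + 6*V (P(b, V) = (3*b + 6*V) + b = 4*b + 6*V)
W(k) = -1 + 16*k**2 (W(k) = -1 + (4*4 + 6*0)*k**2 = -1 + (16 + 0)*k**2 = -1 + 16*k**2)
W(12) - 331*473 = (-1 + 16*12**2) - 331*473 = (-1 + 16*144) - 156563 = (-1 + 2304) - 156563 = 2303 - 156563 = -154260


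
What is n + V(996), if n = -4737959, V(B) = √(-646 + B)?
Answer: -4737959 + 5*√14 ≈ -4.7379e+6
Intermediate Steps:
n + V(996) = -4737959 + √(-646 + 996) = -4737959 + √350 = -4737959 + 5*√14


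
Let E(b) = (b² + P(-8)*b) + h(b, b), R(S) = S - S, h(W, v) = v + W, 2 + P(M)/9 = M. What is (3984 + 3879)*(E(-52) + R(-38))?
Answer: 57242640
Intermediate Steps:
P(M) = -18 + 9*M
h(W, v) = W + v
R(S) = 0
E(b) = b² - 88*b (E(b) = (b² + (-18 + 9*(-8))*b) + (b + b) = (b² + (-18 - 72)*b) + 2*b = (b² - 90*b) + 2*b = b² - 88*b)
(3984 + 3879)*(E(-52) + R(-38)) = (3984 + 3879)*(-52*(-88 - 52) + 0) = 7863*(-52*(-140) + 0) = 7863*(7280 + 0) = 7863*7280 = 57242640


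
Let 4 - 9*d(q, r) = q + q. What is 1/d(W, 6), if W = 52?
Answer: -9/100 ≈ -0.090000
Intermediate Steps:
d(q, r) = 4/9 - 2*q/9 (d(q, r) = 4/9 - (q + q)/9 = 4/9 - 2*q/9)
1/d(W, 6) = 1/(4/9 - 2/9*52) = 1/(4/9 - 104/9) = 1/(-100/9) = -9/100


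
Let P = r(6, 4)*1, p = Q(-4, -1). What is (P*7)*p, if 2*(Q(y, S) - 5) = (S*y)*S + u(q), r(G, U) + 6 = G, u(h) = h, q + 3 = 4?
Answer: 0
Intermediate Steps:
q = 1 (q = -3 + 4 = 1)
r(G, U) = -6 + G
Q(y, S) = 11/2 + y*S²/2 (Q(y, S) = 5 + ((S*y)*S + 1)/2 = 5 + (y*S² + 1)/2 = 5 + (1 + y*S²)/2 = 5 + (½ + y*S²/2) = 11/2 + y*S²/2)
p = 7/2 (p = 11/2 + (½)*(-4)*(-1)² = 11/2 + (½)*(-4)*1 = 11/2 - 2 = 7/2 ≈ 3.5000)
P = 0 (P = (-6 + 6)*1 = 0*1 = 0)
(P*7)*p = (0*7)*(7/2) = 0*(7/2) = 0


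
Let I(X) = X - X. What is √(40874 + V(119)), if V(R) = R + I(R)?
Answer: √40993 ≈ 202.47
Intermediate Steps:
I(X) = 0
V(R) = R (V(R) = R + 0 = R)
√(40874 + V(119)) = √(40874 + 119) = √40993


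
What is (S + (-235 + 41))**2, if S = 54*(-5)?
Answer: 215296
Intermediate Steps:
S = -270
(S + (-235 + 41))**2 = (-270 + (-235 + 41))**2 = (-270 - 194)**2 = (-464)**2 = 215296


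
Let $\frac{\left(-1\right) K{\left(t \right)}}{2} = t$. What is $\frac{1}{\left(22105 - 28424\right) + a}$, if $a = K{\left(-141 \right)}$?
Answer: $- \frac{1}{6037} \approx -0.00016565$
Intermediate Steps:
$K{\left(t \right)} = - 2 t$
$a = 282$ ($a = \left(-2\right) \left(-141\right) = 282$)
$\frac{1}{\left(22105 - 28424\right) + a} = \frac{1}{\left(22105 - 28424\right) + 282} = \frac{1}{-6319 + 282} = \frac{1}{-6037} = - \frac{1}{6037}$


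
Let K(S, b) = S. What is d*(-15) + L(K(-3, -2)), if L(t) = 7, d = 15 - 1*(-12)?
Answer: -398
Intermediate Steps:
d = 27 (d = 15 + 12 = 27)
d*(-15) + L(K(-3, -2)) = 27*(-15) + 7 = -405 + 7 = -398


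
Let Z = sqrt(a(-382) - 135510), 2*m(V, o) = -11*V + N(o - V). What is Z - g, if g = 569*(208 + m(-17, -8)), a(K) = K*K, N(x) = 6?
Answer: -346521/2 + sqrt(10414) ≈ -1.7316e+5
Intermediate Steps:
a(K) = K**2
m(V, o) = 3 - 11*V/2 (m(V, o) = (-11*V + 6)/2 = (6 - 11*V)/2 = 3 - 11*V/2)
Z = sqrt(10414) (Z = sqrt((-382)**2 - 135510) = sqrt(145924 - 135510) = sqrt(10414) ≈ 102.05)
g = 346521/2 (g = 569*(208 + (3 - 11/2*(-17))) = 569*(208 + (3 + 187/2)) = 569*(208 + 193/2) = 569*(609/2) = 346521/2 ≈ 1.7326e+5)
Z - g = sqrt(10414) - 1*346521/2 = sqrt(10414) - 346521/2 = -346521/2 + sqrt(10414)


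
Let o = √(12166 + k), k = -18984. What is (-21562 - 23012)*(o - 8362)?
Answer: 372727788 - 44574*I*√6818 ≈ 3.7273e+8 - 3.6805e+6*I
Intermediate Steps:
o = I*√6818 (o = √(12166 - 18984) = √(-6818) = I*√6818 ≈ 82.571*I)
(-21562 - 23012)*(o - 8362) = (-21562 - 23012)*(I*√6818 - 8362) = -44574*(-8362 + I*√6818) = 372727788 - 44574*I*√6818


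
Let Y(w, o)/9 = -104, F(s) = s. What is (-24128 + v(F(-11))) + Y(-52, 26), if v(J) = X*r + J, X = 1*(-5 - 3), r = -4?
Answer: -25043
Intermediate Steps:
X = -8 (X = 1*(-8) = -8)
Y(w, o) = -936 (Y(w, o) = 9*(-104) = -936)
v(J) = 32 + J (v(J) = -8*(-4) + J = 32 + J)
(-24128 + v(F(-11))) + Y(-52, 26) = (-24128 + (32 - 11)) - 936 = (-24128 + 21) - 936 = -24107 - 936 = -25043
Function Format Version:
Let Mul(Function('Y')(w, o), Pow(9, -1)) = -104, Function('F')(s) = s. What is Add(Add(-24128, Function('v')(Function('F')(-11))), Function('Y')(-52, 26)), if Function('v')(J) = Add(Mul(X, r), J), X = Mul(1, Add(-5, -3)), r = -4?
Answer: -25043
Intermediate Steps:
X = -8 (X = Mul(1, -8) = -8)
Function('Y')(w, o) = -936 (Function('Y')(w, o) = Mul(9, -104) = -936)
Function('v')(J) = Add(32, J) (Function('v')(J) = Add(Mul(-8, -4), J) = Add(32, J))
Add(Add(-24128, Function('v')(Function('F')(-11))), Function('Y')(-52, 26)) = Add(Add(-24128, Add(32, -11)), -936) = Add(Add(-24128, 21), -936) = Add(-24107, -936) = -25043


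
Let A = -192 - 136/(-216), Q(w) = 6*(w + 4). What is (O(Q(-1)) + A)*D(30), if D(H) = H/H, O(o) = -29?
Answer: -5950/27 ≈ -220.37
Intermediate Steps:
Q(w) = 24 + 6*w (Q(w) = 6*(4 + w) = 24 + 6*w)
D(H) = 1
A = -5167/27 (A = -192 - 136*(-1/216) = -192 + 17/27 = -5167/27 ≈ -191.37)
(O(Q(-1)) + A)*D(30) = (-29 - 5167/27)*1 = -5950/27*1 = -5950/27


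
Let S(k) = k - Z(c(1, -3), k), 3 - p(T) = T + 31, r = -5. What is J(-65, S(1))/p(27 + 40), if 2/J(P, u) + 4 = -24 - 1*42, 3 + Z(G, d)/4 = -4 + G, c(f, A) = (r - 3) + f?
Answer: 1/3325 ≈ 0.00030075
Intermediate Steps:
c(f, A) = -8 + f (c(f, A) = (-5 - 3) + f = -8 + f)
p(T) = -28 - T (p(T) = 3 - (T + 31) = 3 - (31 + T) = 3 + (-31 - T) = -28 - T)
Z(G, d) = -28 + 4*G (Z(G, d) = -12 + 4*(-4 + G) = -12 + (-16 + 4*G) = -28 + 4*G)
S(k) = 56 + k (S(k) = k - (-28 + 4*(-8 + 1)) = k - (-28 + 4*(-7)) = k - (-28 - 28) = k - 1*(-56) = k + 56 = 56 + k)
J(P, u) = -1/35 (J(P, u) = 2/(-4 + (-24 - 1*42)) = 2/(-4 + (-24 - 42)) = 2/(-4 - 66) = 2/(-70) = 2*(-1/70) = -1/35)
J(-65, S(1))/p(27 + 40) = -1/(35*(-28 - (27 + 40))) = -1/(35*(-28 - 1*67)) = -1/(35*(-28 - 67)) = -1/35/(-95) = -1/35*(-1/95) = 1/3325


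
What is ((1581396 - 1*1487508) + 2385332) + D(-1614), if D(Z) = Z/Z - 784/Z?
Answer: 2000731739/807 ≈ 2.4792e+6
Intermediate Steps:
D(Z) = 1 - 784/Z
((1581396 - 1*1487508) + 2385332) + D(-1614) = ((1581396 - 1*1487508) + 2385332) + (-784 - 1614)/(-1614) = ((1581396 - 1487508) + 2385332) - 1/1614*(-2398) = (93888 + 2385332) + 1199/807 = 2479220 + 1199/807 = 2000731739/807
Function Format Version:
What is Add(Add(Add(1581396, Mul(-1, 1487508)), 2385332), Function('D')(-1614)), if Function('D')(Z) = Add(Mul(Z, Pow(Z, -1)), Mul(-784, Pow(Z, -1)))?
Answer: Rational(2000731739, 807) ≈ 2.4792e+6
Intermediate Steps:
Function('D')(Z) = Add(1, Mul(-784, Pow(Z, -1)))
Add(Add(Add(1581396, Mul(-1, 1487508)), 2385332), Function('D')(-1614)) = Add(Add(Add(1581396, Mul(-1, 1487508)), 2385332), Mul(Pow(-1614, -1), Add(-784, -1614))) = Add(Add(Add(1581396, -1487508), 2385332), Mul(Rational(-1, 1614), -2398)) = Add(Add(93888, 2385332), Rational(1199, 807)) = Add(2479220, Rational(1199, 807)) = Rational(2000731739, 807)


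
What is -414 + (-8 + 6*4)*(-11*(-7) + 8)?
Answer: 946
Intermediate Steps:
-414 + (-8 + 6*4)*(-11*(-7) + 8) = -414 + (-8 + 24)*(77 + 8) = -414 + 16*85 = -414 + 1360 = 946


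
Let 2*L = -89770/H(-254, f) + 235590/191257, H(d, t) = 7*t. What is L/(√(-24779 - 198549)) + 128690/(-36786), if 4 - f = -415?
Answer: -64345/18393 + 4119538855*I*√13958/15659669498396 ≈ -3.4983 + 0.03108*I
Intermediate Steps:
f = 419 (f = 4 - 1*(-415) = 4 + 415 = 419)
L = -8239077710/560956781 (L = (-89770/(7*419) + 235590/191257)/2 = (-89770/2933 + 235590*(1/191257))/2 = (-89770*1/2933 + 235590/191257)/2 = (-89770/2933 + 235590/191257)/2 = (½)*(-16478155420/560956781) = -8239077710/560956781 ≈ -14.688)
L/(√(-24779 - 198549)) + 128690/(-36786) = -8239077710/(560956781*√(-24779 - 198549)) + 128690/(-36786) = -8239077710*(-I*√13958/55832)/560956781 + 128690*(-1/36786) = -8239077710*(-I*√13958/55832)/560956781 - 64345/18393 = -(-4119538855)*I*√13958/15659669498396 - 64345/18393 = 4119538855*I*√13958/15659669498396 - 64345/18393 = -64345/18393 + 4119538855*I*√13958/15659669498396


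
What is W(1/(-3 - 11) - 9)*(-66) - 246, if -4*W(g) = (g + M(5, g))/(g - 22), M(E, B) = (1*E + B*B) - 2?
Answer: -1163089/4060 ≈ -286.48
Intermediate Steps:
M(E, B) = -2 + E + B² (M(E, B) = (E + B²) - 2 = -2 + E + B²)
W(g) = -(3 + g + g²)/(4*(-22 + g)) (W(g) = -(g + (-2 + 5 + g²))/(4*(g - 22)) = -(g + (3 + g²))/(4*(-22 + g)) = -(3 + g + g²)/(4*(-22 + g)))
W(1/(-3 - 11) - 9)*(-66) - 246 = ((-3 - (1/(-3 - 11) - 9) - (1/(-3 - 11) - 9)²)/(4*(-22 + (1/(-3 - 11) - 9))))*(-66) - 246 = ((-3 - (1/(-14) - 9) - (1/(-14) - 9)²)/(4*(-22 + (1/(-14) - 9))))*(-66) - 246 = ((-3 - (-1/14 - 9) - (-1/14 - 9)²)/(4*(-22 + (-1/14 - 9))))*(-66) - 246 = ((-3 - 1*(-127/14) - (-127/14)²)/(4*(-22 - 127/14)))*(-66) - 246 = ((-3 + 127/14 - 1*16129/196)/(4*(-435/14)))*(-66) - 246 = ((¼)*(-14/435)*(-3 + 127/14 - 16129/196))*(-66) - 246 = ((¼)*(-14/435)*(-14939/196))*(-66) - 246 = (14939/24360)*(-66) - 246 = -164329/4060 - 246 = -1163089/4060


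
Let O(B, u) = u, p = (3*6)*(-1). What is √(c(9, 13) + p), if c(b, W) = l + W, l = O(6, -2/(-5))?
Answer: I*√115/5 ≈ 2.1448*I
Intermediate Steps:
p = -18 (p = 18*(-1) = -18)
l = ⅖ (l = -2/(-5) = -2*(-⅕) = ⅖ ≈ 0.40000)
c(b, W) = ⅖ + W
√(c(9, 13) + p) = √((⅖ + 13) - 18) = √(67/5 - 18) = √(-23/5) = I*√115/5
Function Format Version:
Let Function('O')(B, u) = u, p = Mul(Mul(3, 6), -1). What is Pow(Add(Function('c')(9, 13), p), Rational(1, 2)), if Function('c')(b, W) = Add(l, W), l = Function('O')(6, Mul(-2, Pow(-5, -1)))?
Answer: Mul(Rational(1, 5), I, Pow(115, Rational(1, 2))) ≈ Mul(2.1448, I)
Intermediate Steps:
p = -18 (p = Mul(18, -1) = -18)
l = Rational(2, 5) (l = Mul(-2, Pow(-5, -1)) = Mul(-2, Rational(-1, 5)) = Rational(2, 5) ≈ 0.40000)
Function('c')(b, W) = Add(Rational(2, 5), W)
Pow(Add(Function('c')(9, 13), p), Rational(1, 2)) = Pow(Add(Add(Rational(2, 5), 13), -18), Rational(1, 2)) = Pow(Add(Rational(67, 5), -18), Rational(1, 2)) = Pow(Rational(-23, 5), Rational(1, 2)) = Mul(Rational(1, 5), I, Pow(115, Rational(1, 2)))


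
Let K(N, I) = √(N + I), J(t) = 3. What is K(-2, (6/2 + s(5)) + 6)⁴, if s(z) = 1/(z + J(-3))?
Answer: 3249/64 ≈ 50.766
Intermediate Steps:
s(z) = 1/(3 + z) (s(z) = 1/(z + 3) = 1/(3 + z))
K(N, I) = √(I + N)
K(-2, (6/2 + s(5)) + 6)⁴ = (√(((6/2 + 1/(3 + 5)) + 6) - 2))⁴ = (√(((6*(½) + 1/8) + 6) - 2))⁴ = (√(((3 + ⅛) + 6) - 2))⁴ = (√((25/8 + 6) - 2))⁴ = (√(73/8 - 2))⁴ = (√(57/8))⁴ = (√114/4)⁴ = 3249/64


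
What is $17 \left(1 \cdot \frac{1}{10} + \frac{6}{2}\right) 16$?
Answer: $\frac{4216}{5} \approx 843.2$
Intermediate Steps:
$17 \left(1 \cdot \frac{1}{10} + \frac{6}{2}\right) 16 = 17 \left(1 \cdot \frac{1}{10} + 6 \cdot \frac{1}{2}\right) 16 = 17 \left(\frac{1}{10} + 3\right) 16 = 17 \cdot \frac{31}{10} \cdot 16 = \frac{527}{10} \cdot 16 = \frac{4216}{5}$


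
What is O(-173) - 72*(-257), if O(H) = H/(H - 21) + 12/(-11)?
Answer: 39487111/2134 ≈ 18504.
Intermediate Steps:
O(H) = -12/11 + H/(-21 + H) (O(H) = H/(-21 + H) + 12*(-1/11) = H/(-21 + H) - 12/11 = -12/11 + H/(-21 + H))
O(-173) - 72*(-257) = (252 - 1*(-173))/(11*(-21 - 173)) - 72*(-257) = (1/11)*(252 + 173)/(-194) - 1*(-18504) = (1/11)*(-1/194)*425 + 18504 = -425/2134 + 18504 = 39487111/2134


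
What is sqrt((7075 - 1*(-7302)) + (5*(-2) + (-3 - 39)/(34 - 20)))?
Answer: 6*sqrt(399) ≈ 119.85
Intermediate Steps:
sqrt((7075 - 1*(-7302)) + (5*(-2) + (-3 - 39)/(34 - 20))) = sqrt((7075 + 7302) + (-10 - 42/14)) = sqrt(14377 + (-10 - 42*1/14)) = sqrt(14377 + (-10 - 3)) = sqrt(14377 - 13) = sqrt(14364) = 6*sqrt(399)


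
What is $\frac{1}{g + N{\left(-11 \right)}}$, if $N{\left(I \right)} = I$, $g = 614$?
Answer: $\frac{1}{603} \approx 0.0016584$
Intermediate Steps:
$\frac{1}{g + N{\left(-11 \right)}} = \frac{1}{614 - 11} = \frac{1}{603}$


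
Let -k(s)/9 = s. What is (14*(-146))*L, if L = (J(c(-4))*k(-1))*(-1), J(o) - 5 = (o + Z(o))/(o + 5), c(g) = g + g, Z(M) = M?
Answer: 190092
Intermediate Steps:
k(s) = -9*s
c(g) = 2*g
J(o) = 5 + 2*o/(5 + o) (J(o) = 5 + (o + o)/(o + 5) = 5 + (2*o)/(5 + o) = 5 + 2*o/(5 + o))
L = -93 (L = (((25 + 7*(2*(-4)))/(5 + 2*(-4)))*(-9*(-1)))*(-1) = (((25 + 7*(-8))/(5 - 8))*9)*(-1) = (((25 - 56)/(-3))*9)*(-1) = (-⅓*(-31)*9)*(-1) = ((31/3)*9)*(-1) = 93*(-1) = -93)
(14*(-146))*L = (14*(-146))*(-93) = -2044*(-93) = 190092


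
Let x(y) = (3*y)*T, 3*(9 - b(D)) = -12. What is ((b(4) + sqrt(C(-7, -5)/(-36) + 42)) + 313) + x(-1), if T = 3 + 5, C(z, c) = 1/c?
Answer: 302 + sqrt(37805)/30 ≈ 308.48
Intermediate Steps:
T = 8
b(D) = 13 (b(D) = 9 - 1/3*(-12) = 9 + 4 = 13)
x(y) = 24*y (x(y) = (3*y)*8 = 24*y)
((b(4) + sqrt(C(-7, -5)/(-36) + 42)) + 313) + x(-1) = ((13 + sqrt(1/(-5*(-36)) + 42)) + 313) + 24*(-1) = ((13 + sqrt(-1/5*(-1/36) + 42)) + 313) - 24 = ((13 + sqrt(1/180 + 42)) + 313) - 24 = ((13 + sqrt(7561/180)) + 313) - 24 = ((13 + sqrt(37805)/30) + 313) - 24 = (326 + sqrt(37805)/30) - 24 = 302 + sqrt(37805)/30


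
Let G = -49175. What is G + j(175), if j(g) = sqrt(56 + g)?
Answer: -49175 + sqrt(231) ≈ -49160.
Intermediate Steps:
G + j(175) = -49175 + sqrt(56 + 175) = -49175 + sqrt(231)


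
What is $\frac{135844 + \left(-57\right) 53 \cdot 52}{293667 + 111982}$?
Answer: $- \frac{21248}{405649} \approx -0.05238$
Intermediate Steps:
$\frac{135844 + \left(-57\right) 53 \cdot 52}{293667 + 111982} = \frac{135844 - 157092}{405649} = \left(135844 - 157092\right) \frac{1}{405649} = \left(-21248\right) \frac{1}{405649} = - \frac{21248}{405649}$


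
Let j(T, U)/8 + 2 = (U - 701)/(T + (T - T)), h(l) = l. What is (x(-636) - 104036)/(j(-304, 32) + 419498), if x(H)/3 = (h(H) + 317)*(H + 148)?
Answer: 2758648/3188197 ≈ 0.86527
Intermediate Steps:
j(T, U) = -16 + 8*(-701 + U)/T (j(T, U) = -16 + 8*((U - 701)/(T + (T - T))) = -16 + 8*((-701 + U)/(T + 0)) = -16 + 8*((-701 + U)/T) = -16 + 8*(-701 + U)/T)
x(H) = 3*(148 + H)*(317 + H) (x(H) = 3*((H + 317)*(H + 148)) = 3*((317 + H)*(148 + H)) = 3*((148 + H)*(317 + H)) = 3*(148 + H)*(317 + H))
(x(-636) - 104036)/(j(-304, 32) + 419498) = ((140748 + 3*(-636)² + 1395*(-636)) - 104036)/(8*(-701 + 32 - 2*(-304))/(-304) + 419498) = ((140748 + 3*404496 - 887220) - 104036)/(8*(-1/304)*(-701 + 32 + 608) + 419498) = ((140748 + 1213488 - 887220) - 104036)/(8*(-1/304)*(-61) + 419498) = (467016 - 104036)/(61/38 + 419498) = 362980/(15940985/38) = 362980*(38/15940985) = 2758648/3188197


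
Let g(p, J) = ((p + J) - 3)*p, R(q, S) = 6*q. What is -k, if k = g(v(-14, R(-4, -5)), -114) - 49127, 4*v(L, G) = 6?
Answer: 197201/4 ≈ 49300.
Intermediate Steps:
v(L, G) = 3/2 (v(L, G) = (¼)*6 = 3/2)
g(p, J) = p*(-3 + J + p) (g(p, J) = ((J + p) - 3)*p = (-3 + J + p)*p = p*(-3 + J + p))
k = -197201/4 (k = 3*(-3 - 114 + 3/2)/2 - 49127 = (3/2)*(-231/2) - 49127 = -693/4 - 49127 = -197201/4 ≈ -49300.)
-k = -1*(-197201/4) = 197201/4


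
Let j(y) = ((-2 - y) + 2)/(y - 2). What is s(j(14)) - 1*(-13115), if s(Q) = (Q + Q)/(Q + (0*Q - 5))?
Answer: 485269/37 ≈ 13115.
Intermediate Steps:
j(y) = -y/(-2 + y) (j(y) = (-y)/(-2 + y) = -y/(-2 + y))
s(Q) = 2*Q/(-5 + Q) (s(Q) = (2*Q)/(Q + (0 - 5)) = (2*Q)/(Q - 5) = (2*Q)/(-5 + Q) = 2*Q/(-5 + Q))
s(j(14)) - 1*(-13115) = 2*(-1*14/(-2 + 14))/(-5 - 1*14/(-2 + 14)) - 1*(-13115) = 2*(-1*14/12)/(-5 - 1*14/12) + 13115 = 2*(-1*14*1/12)/(-5 - 1*14*1/12) + 13115 = 2*(-7/6)/(-5 - 7/6) + 13115 = 2*(-7/6)/(-37/6) + 13115 = 2*(-7/6)*(-6/37) + 13115 = 14/37 + 13115 = 485269/37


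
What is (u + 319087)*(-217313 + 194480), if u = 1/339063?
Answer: -823438622213502/113021 ≈ -7.2857e+9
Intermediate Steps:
u = 1/339063 ≈ 2.9493e-6
(u + 319087)*(-217313 + 194480) = (1/339063 + 319087)*(-217313 + 194480) = (108190595482/339063)*(-22833) = -823438622213502/113021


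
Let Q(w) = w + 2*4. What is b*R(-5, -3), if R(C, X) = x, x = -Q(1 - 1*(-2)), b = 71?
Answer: -781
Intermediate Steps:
Q(w) = 8 + w (Q(w) = w + 8 = 8 + w)
x = -11 (x = -(8 + (1 - 1*(-2))) = -(8 + (1 + 2)) = -(8 + 3) = -1*11 = -11)
R(C, X) = -11
b*R(-5, -3) = 71*(-11) = -781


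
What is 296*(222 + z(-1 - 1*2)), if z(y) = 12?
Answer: 69264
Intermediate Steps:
296*(222 + z(-1 - 1*2)) = 296*(222 + 12) = 296*234 = 69264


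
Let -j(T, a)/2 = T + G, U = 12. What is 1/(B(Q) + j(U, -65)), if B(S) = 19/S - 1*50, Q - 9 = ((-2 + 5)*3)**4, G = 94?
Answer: -6570/1721321 ≈ -0.0038168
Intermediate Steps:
j(T, a) = -188 - 2*T (j(T, a) = -2*(T + 94) = -2*(94 + T) = -188 - 2*T)
Q = 6570 (Q = 9 + ((-2 + 5)*3)**4 = 9 + (3*3)**4 = 9 + 9**4 = 9 + 6561 = 6570)
B(S) = -50 + 19/S (B(S) = 19/S - 50 = -50 + 19/S)
1/(B(Q) + j(U, -65)) = 1/((-50 + 19/6570) + (-188 - 2*12)) = 1/((-50 + 19*(1/6570)) + (-188 - 24)) = 1/((-50 + 19/6570) - 212) = 1/(-328481/6570 - 212) = 1/(-1721321/6570) = -6570/1721321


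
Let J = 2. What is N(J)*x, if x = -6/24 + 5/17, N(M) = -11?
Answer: -33/68 ≈ -0.48529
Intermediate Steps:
x = 3/68 (x = -6*1/24 + 5*(1/17) = -1/4 + 5/17 = 3/68 ≈ 0.044118)
N(J)*x = -11*3/68 = -33/68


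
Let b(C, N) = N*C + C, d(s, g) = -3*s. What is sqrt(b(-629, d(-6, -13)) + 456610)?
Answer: sqrt(444659) ≈ 666.83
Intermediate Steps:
b(C, N) = C + C*N (b(C, N) = C*N + C = C + C*N)
sqrt(b(-629, d(-6, -13)) + 456610) = sqrt(-629*(1 - 3*(-6)) + 456610) = sqrt(-629*(1 + 18) + 456610) = sqrt(-629*19 + 456610) = sqrt(-11951 + 456610) = sqrt(444659)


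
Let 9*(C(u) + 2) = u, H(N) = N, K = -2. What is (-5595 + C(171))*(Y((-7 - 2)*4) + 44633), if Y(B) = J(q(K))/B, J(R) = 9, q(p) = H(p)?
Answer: -497922959/2 ≈ -2.4896e+8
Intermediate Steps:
q(p) = p
C(u) = -2 + u/9
Y(B) = 9/B
(-5595 + C(171))*(Y((-7 - 2)*4) + 44633) = (-5595 + (-2 + (1/9)*171))*(9/(((-7 - 2)*4)) + 44633) = (-5595 + (-2 + 19))*(9/((-9*4)) + 44633) = (-5595 + 17)*(9/(-36) + 44633) = -5578*(9*(-1/36) + 44633) = -5578*(-1/4 + 44633) = -5578*178531/4 = -497922959/2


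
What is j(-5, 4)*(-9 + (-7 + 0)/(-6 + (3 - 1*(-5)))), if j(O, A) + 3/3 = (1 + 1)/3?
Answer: 25/6 ≈ 4.1667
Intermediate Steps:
j(O, A) = -⅓ (j(O, A) = -1 + (1 + 1)/3 = -1 + 2*(⅓) = -1 + ⅔ = -⅓)
j(-5, 4)*(-9 + (-7 + 0)/(-6 + (3 - 1*(-5)))) = -(-9 + (-7 + 0)/(-6 + (3 - 1*(-5))))/3 = -(-9 - 7/(-6 + (3 + 5)))/3 = -(-9 - 7/(-6 + 8))/3 = -(-9 - 7/2)/3 = -⅓*(-25/2) = 25/6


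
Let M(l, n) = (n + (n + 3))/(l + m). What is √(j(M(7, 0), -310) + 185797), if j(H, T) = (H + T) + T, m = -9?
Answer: √740702/2 ≈ 430.32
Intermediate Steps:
M(l, n) = (3 + 2*n)/(-9 + l) (M(l, n) = (n + (n + 3))/(l - 9) = (n + (3 + n))/(-9 + l) = (3 + 2*n)/(-9 + l))
j(H, T) = H + 2*T
√(j(M(7, 0), -310) + 185797) = √(((3 + 2*0)/(-9 + 7) + 2*(-310)) + 185797) = √(((3 + 0)/(-2) - 620) + 185797) = √((-½*3 - 620) + 185797) = √((-3/2 - 620) + 185797) = √(-1243/2 + 185797) = √(370351/2) = √740702/2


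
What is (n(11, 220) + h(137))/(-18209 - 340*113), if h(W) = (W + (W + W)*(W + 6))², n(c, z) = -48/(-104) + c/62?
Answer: -1246062911881/45642974 ≈ -27300.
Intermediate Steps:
n(c, z) = 6/13 + c/62 (n(c, z) = -48*(-1/104) + c*(1/62) = 6/13 + c/62)
h(W) = (W + 2*W*(6 + W))² (h(W) = (W + (2*W)*(6 + W))² = (W + 2*W*(6 + W))²)
(n(11, 220) + h(137))/(-18209 - 340*113) = ((6/13 + (1/62)*11) + 137²*(13 + 2*137)²)/(-18209 - 340*113) = ((6/13 + 11/62) + 18769*(13 + 274)²)/(-18209 - 38420) = (515/806 + 18769*287²)/(-56629) = (515/806 + 18769*82369)*(-1/56629) = (515/806 + 1545983761)*(-1/56629) = (1246062911881/806)*(-1/56629) = -1246062911881/45642974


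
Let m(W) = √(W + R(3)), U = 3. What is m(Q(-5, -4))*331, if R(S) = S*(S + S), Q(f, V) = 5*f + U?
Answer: 662*I ≈ 662.0*I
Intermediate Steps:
Q(f, V) = 3 + 5*f (Q(f, V) = 5*f + 3 = 3 + 5*f)
R(S) = 2*S² (R(S) = S*(2*S) = 2*S²)
m(W) = √(18 + W) (m(W) = √(W + 2*3²) = √(W + 2*9) = √(W + 18) = √(18 + W))
m(Q(-5, -4))*331 = √(18 + (3 + 5*(-5)))*331 = √(18 + (3 - 25))*331 = √(18 - 22)*331 = √(-4)*331 = (2*I)*331 = 662*I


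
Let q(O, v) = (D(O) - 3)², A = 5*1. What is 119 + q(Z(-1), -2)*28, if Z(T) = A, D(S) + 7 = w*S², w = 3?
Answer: 118419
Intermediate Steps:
D(S) = -7 + 3*S²
A = 5
Z(T) = 5
q(O, v) = (-10 + 3*O²)² (q(O, v) = ((-7 + 3*O²) - 3)² = (-10 + 3*O²)²)
119 + q(Z(-1), -2)*28 = 119 + (-10 + 3*5²)²*28 = 119 + (-10 + 3*25)²*28 = 119 + (-10 + 75)²*28 = 119 + 65²*28 = 119 + 4225*28 = 119 + 118300 = 118419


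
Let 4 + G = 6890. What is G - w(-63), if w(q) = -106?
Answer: 6992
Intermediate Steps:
G = 6886 (G = -4 + 6890 = 6886)
G - w(-63) = 6886 - 1*(-106) = 6886 + 106 = 6992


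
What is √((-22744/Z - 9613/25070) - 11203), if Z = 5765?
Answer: I*√374566886286000914/5781142 ≈ 105.86*I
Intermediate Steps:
√((-22744/Z - 9613/25070) - 11203) = √((-22744/5765 - 9613/25070) - 11203) = √(-25024441/5781142 - 11203) = √(-64791158267/5781142) = I*√374566886286000914/5781142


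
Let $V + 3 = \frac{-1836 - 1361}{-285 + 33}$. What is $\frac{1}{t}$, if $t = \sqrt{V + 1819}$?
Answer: $\frac{6 \sqrt{3225803}}{460829} \approx 0.023385$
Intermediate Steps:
$V = \frac{2441}{252}$ ($V = -3 + \frac{-1836 - 1361}{-285 + 33} = -3 - \frac{3197}{-252} = -3 - - \frac{3197}{252} = -3 + \frac{3197}{252} = \frac{2441}{252} \approx 9.6865$)
$t = \frac{\sqrt{3225803}}{42}$ ($t = \sqrt{\frac{2441}{252} + 1819} = \sqrt{\frac{460829}{252}} = \frac{\sqrt{3225803}}{42} \approx 42.763$)
$\frac{1}{t} = \frac{1}{\frac{1}{42} \sqrt{3225803}} = \frac{6 \sqrt{3225803}}{460829}$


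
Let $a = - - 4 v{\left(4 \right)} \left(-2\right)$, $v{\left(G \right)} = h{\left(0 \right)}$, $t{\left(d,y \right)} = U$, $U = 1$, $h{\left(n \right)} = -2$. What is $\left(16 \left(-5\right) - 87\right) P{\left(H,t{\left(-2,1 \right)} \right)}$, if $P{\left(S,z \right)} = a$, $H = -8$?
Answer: $-2672$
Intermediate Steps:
$t{\left(d,y \right)} = 1$
$v{\left(G \right)} = -2$
$a = 16$ ($a = - \left(-4\right) \left(-2\right) \left(-2\right) = - 8 \left(-2\right) = \left(-1\right) \left(-16\right) = 16$)
$P{\left(S,z \right)} = 16$
$\left(16 \left(-5\right) - 87\right) P{\left(H,t{\left(-2,1 \right)} \right)} = \left(16 \left(-5\right) - 87\right) 16 = \left(-80 - 87\right) 16 = \left(-167\right) 16 = -2672$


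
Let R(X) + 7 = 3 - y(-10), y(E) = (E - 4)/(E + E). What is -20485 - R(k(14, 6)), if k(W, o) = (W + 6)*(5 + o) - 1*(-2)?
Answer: -204803/10 ≈ -20480.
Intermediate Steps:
k(W, o) = 2 + (5 + o)*(6 + W) (k(W, o) = (6 + W)*(5 + o) + 2 = (5 + o)*(6 + W) + 2 = 2 + (5 + o)*(6 + W))
y(E) = (-4 + E)/(2*E) (y(E) = (-4 + E)/((2*E)) = (-4 + E)*(1/(2*E)) = (-4 + E)/(2*E))
R(X) = -47/10 (R(X) = -7 + (3 - (-4 - 10)/(2*(-10))) = -7 + (3 - (-1)*(-14)/(2*10)) = -7 + (3 - 1*7/10) = -7 + (3 - 7/10) = -7 + 23/10 = -47/10)
-20485 - R(k(14, 6)) = -20485 - 1*(-47/10) = -20485 + 47/10 = -204803/10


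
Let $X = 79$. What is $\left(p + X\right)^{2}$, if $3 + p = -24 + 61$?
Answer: $12769$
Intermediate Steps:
$p = 34$ ($p = -3 + \left(-24 + 61\right) = -3 + 37 = 34$)
$\left(p + X\right)^{2} = \left(34 + 79\right)^{2} = 113^{2} = 12769$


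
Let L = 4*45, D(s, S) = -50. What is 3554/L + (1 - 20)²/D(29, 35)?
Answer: 2818/225 ≈ 12.524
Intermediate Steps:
L = 180
3554/L + (1 - 20)²/D(29, 35) = 3554/180 + (1 - 20)²/(-50) = 3554*(1/180) + (-19)²*(-1/50) = 1777/90 + 361*(-1/50) = 1777/90 - 361/50 = 2818/225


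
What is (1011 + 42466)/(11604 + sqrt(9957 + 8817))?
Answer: 84084518/22439007 - 43477*sqrt(2086)/44878014 ≈ 3.7030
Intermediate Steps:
(1011 + 42466)/(11604 + sqrt(9957 + 8817)) = 43477/(11604 + sqrt(18774)) = 43477/(11604 + 3*sqrt(2086))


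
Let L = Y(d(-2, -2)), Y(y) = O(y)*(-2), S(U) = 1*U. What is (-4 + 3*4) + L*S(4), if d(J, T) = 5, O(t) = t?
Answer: -32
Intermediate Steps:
S(U) = U
Y(y) = -2*y (Y(y) = y*(-2) = -2*y)
L = -10 (L = -2*5 = -10)
(-4 + 3*4) + L*S(4) = (-4 + 3*4) - 10*4 = (-4 + 12) - 40 = 8 - 40 = -32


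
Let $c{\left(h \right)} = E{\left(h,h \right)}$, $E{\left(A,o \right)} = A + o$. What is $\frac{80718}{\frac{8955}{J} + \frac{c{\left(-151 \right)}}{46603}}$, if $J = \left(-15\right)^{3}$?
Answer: $- \frac{282127571550}{9296647} \approx -30347.0$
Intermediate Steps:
$J = -3375$
$c{\left(h \right)} = 2 h$ ($c{\left(h \right)} = h + h = 2 h$)
$\frac{80718}{\frac{8955}{J} + \frac{c{\left(-151 \right)}}{46603}} = \frac{80718}{\frac{8955}{-3375} + \frac{2 \left(-151\right)}{46603}} = \frac{80718}{8955 \left(- \frac{1}{3375}\right) - \frac{302}{46603}} = \frac{80718}{- \frac{199}{75} - \frac{302}{46603}} = \frac{80718}{- \frac{9296647}{3495225}} = 80718 \left(- \frac{3495225}{9296647}\right) = - \frac{282127571550}{9296647}$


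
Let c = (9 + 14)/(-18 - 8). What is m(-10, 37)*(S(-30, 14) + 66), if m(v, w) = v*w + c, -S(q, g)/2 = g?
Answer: -183217/13 ≈ -14094.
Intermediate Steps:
c = -23/26 (c = 23/(-26) = 23*(-1/26) = -23/26 ≈ -0.88461)
S(q, g) = -2*g
m(v, w) = -23/26 + v*w (m(v, w) = v*w - 23/26 = -23/26 + v*w)
m(-10, 37)*(S(-30, 14) + 66) = (-23/26 - 10*37)*(-2*14 + 66) = (-23/26 - 370)*(-28 + 66) = -9643/26*38 = -183217/13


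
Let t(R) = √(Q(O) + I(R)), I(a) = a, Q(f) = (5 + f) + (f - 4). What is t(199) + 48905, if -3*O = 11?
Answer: 48905 + 17*√6/3 ≈ 48919.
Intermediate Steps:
O = -11/3 (O = -⅓*11 = -11/3 ≈ -3.6667)
Q(f) = 1 + 2*f (Q(f) = (5 + f) + (-4 + f) = 1 + 2*f)
t(R) = √(-19/3 + R) (t(R) = √((1 + 2*(-11/3)) + R) = √((1 - 22/3) + R) = √(-19/3 + R))
t(199) + 48905 = √(-57 + 9*199)/3 + 48905 = √(-57 + 1791)/3 + 48905 = √1734/3 + 48905 = (17*√6)/3 + 48905 = 17*√6/3 + 48905 = 48905 + 17*√6/3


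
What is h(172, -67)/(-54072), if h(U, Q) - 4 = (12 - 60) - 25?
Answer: 23/18024 ≈ 0.0012761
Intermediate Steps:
h(U, Q) = -69 (h(U, Q) = 4 + ((12 - 60) - 25) = 4 + (-48 - 25) = 4 - 73 = -69)
h(172, -67)/(-54072) = -69/(-54072) = -69*(-1/54072) = 23/18024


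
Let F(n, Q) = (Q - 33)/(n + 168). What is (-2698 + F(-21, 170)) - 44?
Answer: -402937/147 ≈ -2741.1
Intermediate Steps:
F(n, Q) = (-33 + Q)/(168 + n)
(-2698 + F(-21, 170)) - 44 = (-2698 + (-33 + 170)/(168 - 21)) - 44 = (-2698 + 137/147) - 44 = -396469/147 - 44 = -402937/147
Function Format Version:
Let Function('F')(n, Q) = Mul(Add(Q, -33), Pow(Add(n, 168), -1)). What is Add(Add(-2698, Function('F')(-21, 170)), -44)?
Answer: Rational(-402937, 147) ≈ -2741.1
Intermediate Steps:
Function('F')(n, Q) = Mul(Pow(Add(168, n), -1), Add(-33, Q)) (Function('F')(n, Q) = Mul(Add(-33, Q), Pow(Add(168, n), -1)) = Mul(Pow(Add(168, n), -1), Add(-33, Q)))
Add(Add(-2698, Function('F')(-21, 170)), -44) = Add(Add(-2698, Mul(Pow(Add(168, -21), -1), Add(-33, 170))), -44) = Add(Add(-2698, Mul(Pow(147, -1), 137)), -44) = Add(Add(-2698, Mul(Rational(1, 147), 137)), -44) = Add(Add(-2698, Rational(137, 147)), -44) = Add(Rational(-396469, 147), -44) = Rational(-402937, 147)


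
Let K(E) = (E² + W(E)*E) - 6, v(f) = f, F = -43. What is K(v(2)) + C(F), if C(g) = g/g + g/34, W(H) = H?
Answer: 59/34 ≈ 1.7353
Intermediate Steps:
C(g) = 1 + g/34 (C(g) = 1 + g*(1/34) = 1 + g/34)
K(E) = -6 + 2*E² (K(E) = (E² + E*E) - 6 = (E² + E²) - 6 = 2*E² - 6 = -6 + 2*E²)
K(v(2)) + C(F) = (-6 + 2*2²) + (1 + (1/34)*(-43)) = (-6 + 2*4) + (1 - 43/34) = (-6 + 8) - 9/34 = 2 - 9/34 = 59/34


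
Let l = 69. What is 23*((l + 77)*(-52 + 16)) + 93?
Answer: -120795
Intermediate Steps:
23*((l + 77)*(-52 + 16)) + 93 = 23*((69 + 77)*(-52 + 16)) + 93 = 23*(146*(-36)) + 93 = 23*(-5256) + 93 = -120888 + 93 = -120795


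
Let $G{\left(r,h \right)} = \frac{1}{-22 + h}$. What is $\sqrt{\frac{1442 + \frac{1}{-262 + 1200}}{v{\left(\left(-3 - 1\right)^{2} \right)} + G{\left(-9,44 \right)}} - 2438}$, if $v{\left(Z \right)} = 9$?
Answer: $\frac{i \sqrt{19847995481041}}{93331} \approx 47.734 i$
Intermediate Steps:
$\sqrt{\frac{1442 + \frac{1}{-262 + 1200}}{v{\left(\left(-3 - 1\right)^{2} \right)} + G{\left(-9,44 \right)}} - 2438} = \sqrt{\frac{1442 + \frac{1}{-262 + 1200}}{9 + \frac{1}{-22 + 44}} - 2438} = \sqrt{\frac{1442 + \frac{1}{938}}{9 + \frac{1}{22}} - 2438} = \sqrt{\frac{1352597}{938 \cdot \frac{199}{22}} - 2438} = \sqrt{\frac{1352597}{938} \cdot \frac{22}{199} - 2438} = \sqrt{\frac{14878567}{93331} - 2438} = \sqrt{- \frac{212662411}{93331}} = \frac{i \sqrt{19847995481041}}{93331}$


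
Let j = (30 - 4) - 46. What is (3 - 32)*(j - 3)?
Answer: 667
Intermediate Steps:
j = -20 (j = 26 - 46 = -20)
(3 - 32)*(j - 3) = (3 - 32)*(-20 - 3) = -29*(-23) = 667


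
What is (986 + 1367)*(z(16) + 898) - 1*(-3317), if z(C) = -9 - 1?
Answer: 2092781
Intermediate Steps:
z(C) = -10
(986 + 1367)*(z(16) + 898) - 1*(-3317) = (986 + 1367)*(-10 + 898) - 1*(-3317) = 2353*888 + 3317 = 2089464 + 3317 = 2092781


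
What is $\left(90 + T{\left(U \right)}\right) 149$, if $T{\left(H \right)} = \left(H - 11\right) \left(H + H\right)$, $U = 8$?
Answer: $6258$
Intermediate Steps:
$T{\left(H \right)} = 2 H \left(-11 + H\right)$ ($T{\left(H \right)} = \left(-11 + H\right) 2 H = 2 H \left(-11 + H\right)$)
$\left(90 + T{\left(U \right)}\right) 149 = \left(90 + 2 \cdot 8 \left(-11 + 8\right)\right) 149 = \left(90 + 2 \cdot 8 \left(-3\right)\right) 149 = \left(90 - 48\right) 149 = 42 \cdot 149 = 6258$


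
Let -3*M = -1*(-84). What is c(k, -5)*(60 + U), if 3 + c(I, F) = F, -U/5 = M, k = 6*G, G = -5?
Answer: -1600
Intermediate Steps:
k = -30 (k = 6*(-5) = -30)
M = -28 (M = -(-1)*(-84)/3 = -⅓*84 = -28)
U = 140 (U = -5*(-28) = 140)
c(I, F) = -3 + F
c(k, -5)*(60 + U) = (-3 - 5)*(60 + 140) = -8*200 = -1600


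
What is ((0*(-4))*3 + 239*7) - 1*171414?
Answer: -169741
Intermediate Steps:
((0*(-4))*3 + 239*7) - 1*171414 = (0*3 + 1673) - 171414 = (0 + 1673) - 171414 = 1673 - 171414 = -169741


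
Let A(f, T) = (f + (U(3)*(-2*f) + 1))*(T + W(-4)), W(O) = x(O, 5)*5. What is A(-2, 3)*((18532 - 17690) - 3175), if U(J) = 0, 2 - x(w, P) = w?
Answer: 76989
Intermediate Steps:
x(w, P) = 2 - w
W(O) = 10 - 5*O (W(O) = (2 - O)*5 = 10 - 5*O)
A(f, T) = (1 + f)*(30 + T) (A(f, T) = (f + (0*(-2*f) + 1))*(T + (10 - 5*(-4))) = (f + (0 + 1))*(T + (10 + 20)) = (f + 1)*(T + 30) = (1 + f)*(30 + T))
A(-2, 3)*((18532 - 17690) - 3175) = (30 + 3 + 30*(-2) + 3*(-2))*((18532 - 17690) - 3175) = (30 + 3 - 60 - 6)*(842 - 3175) = -33*(-2333) = 76989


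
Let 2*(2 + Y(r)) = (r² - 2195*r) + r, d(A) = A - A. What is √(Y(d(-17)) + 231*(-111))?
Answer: I*√25643 ≈ 160.13*I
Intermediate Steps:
d(A) = 0
Y(r) = -2 + r²/2 - 1097*r (Y(r) = -2 + ((r² - 2195*r) + r)/2 = -2 + (r² - 2194*r)/2 = -2 + (r²/2 - 1097*r) = -2 + r²/2 - 1097*r)
√(Y(d(-17)) + 231*(-111)) = √((-2 + (½)*0² - 1097*0) + 231*(-111)) = √((-2 + (½)*0 + 0) - 25641) = √((-2 + 0 + 0) - 25641) = √(-2 - 25641) = √(-25643) = I*√25643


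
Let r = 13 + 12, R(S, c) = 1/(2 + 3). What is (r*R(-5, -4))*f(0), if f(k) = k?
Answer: 0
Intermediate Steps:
R(S, c) = ⅕ (R(S, c) = 1/5 = ⅕)
r = 25
(r*R(-5, -4))*f(0) = (25*(⅕))*0 = 5*0 = 0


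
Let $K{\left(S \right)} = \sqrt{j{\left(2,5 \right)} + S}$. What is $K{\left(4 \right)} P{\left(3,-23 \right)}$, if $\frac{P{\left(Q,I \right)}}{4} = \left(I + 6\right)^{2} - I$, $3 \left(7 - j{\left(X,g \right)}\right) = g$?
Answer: $832 \sqrt{21} \approx 3812.7$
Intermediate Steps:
$j{\left(X,g \right)} = 7 - \frac{g}{3}$
$P{\left(Q,I \right)} = - 4 I + 4 \left(6 + I\right)^{2}$ ($P{\left(Q,I \right)} = 4 \left(\left(I + 6\right)^{2} - I\right) = 4 \left(\left(6 + I\right)^{2} - I\right) = - 4 I + 4 \left(6 + I\right)^{2}$)
$K{\left(S \right)} = \sqrt{\frac{16}{3} + S}$ ($K{\left(S \right)} = \sqrt{\left(7 - \frac{5}{3}\right) + S} = \sqrt{\frac{16}{3} + S}$)
$K{\left(4 \right)} P{\left(3,-23 \right)} = \frac{\sqrt{48 + 9 \cdot 4}}{3} \left(\left(-4\right) \left(-23\right) + 4 \left(6 - 23\right)^{2}\right) = \frac{\sqrt{48 + 36}}{3} \left(92 + 4 \left(-17\right)^{2}\right) = \frac{\sqrt{84}}{3} \left(92 + 4 \cdot 289\right) = \frac{2 \sqrt{21}}{3} \left(92 + 1156\right) = \frac{2 \sqrt{21}}{3} \cdot 1248 = 832 \sqrt{21}$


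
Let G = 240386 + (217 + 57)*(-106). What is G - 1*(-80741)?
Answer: 292083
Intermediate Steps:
G = 211342 (G = 240386 + 274*(-106) = 240386 - 29044 = 211342)
G - 1*(-80741) = 211342 - 1*(-80741) = 211342 + 80741 = 292083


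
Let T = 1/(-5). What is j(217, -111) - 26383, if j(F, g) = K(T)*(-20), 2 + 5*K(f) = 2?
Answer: -26383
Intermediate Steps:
T = -1/5 ≈ -0.20000
K(f) = 0 (K(f) = -2/5 + (1/5)*2 = -2/5 + 2/5 = 0)
j(F, g) = 0 (j(F, g) = 0*(-20) = 0)
j(217, -111) - 26383 = 0 - 26383 = -26383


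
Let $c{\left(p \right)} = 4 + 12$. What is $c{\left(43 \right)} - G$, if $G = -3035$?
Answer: $3051$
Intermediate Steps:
$c{\left(p \right)} = 16$
$c{\left(43 \right)} - G = 16 - -3035 = 16 + 3035 = 3051$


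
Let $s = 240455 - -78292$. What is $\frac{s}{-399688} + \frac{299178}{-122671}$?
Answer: $- \frac{158678869701}{49030126648} \approx -3.2364$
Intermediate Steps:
$s = 318747$ ($s = 240455 + 78292 = 318747$)
$\frac{s}{-399688} + \frac{299178}{-122671} = \frac{318747}{-399688} + \frac{299178}{-122671} = 318747 \left(- \frac{1}{399688}\right) + 299178 \left(- \frac{1}{122671}\right) = - \frac{318747}{399688} - \frac{299178}{122671} = - \frac{158678869701}{49030126648}$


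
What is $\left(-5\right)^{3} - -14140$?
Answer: $14015$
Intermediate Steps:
$\left(-5\right)^{3} - -14140 = -125 + 14140 = 14015$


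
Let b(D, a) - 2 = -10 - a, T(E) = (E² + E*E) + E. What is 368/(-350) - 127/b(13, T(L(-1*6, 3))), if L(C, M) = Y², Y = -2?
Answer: 14129/7700 ≈ 1.8349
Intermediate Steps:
L(C, M) = 4 (L(C, M) = (-2)² = 4)
T(E) = E + 2*E² (T(E) = (E² + E²) + E = 2*E² + E = E + 2*E²)
b(D, a) = -8 - a (b(D, a) = 2 + (-10 - a) = -8 - a)
368/(-350) - 127/b(13, T(L(-1*6, 3))) = 368/(-350) - 127/(-8 - 4*(1 + 2*4)) = 368*(-1/350) - 127/(-8 - 4*(1 + 8)) = -184/175 - 127/(-8 - 4*9) = -184/175 - 127/(-8 - 1*36) = -184/175 - 127/(-8 - 36) = -184/175 - 127/(-44) = -184/175 - 127*(-1/44) = -184/175 + 127/44 = 14129/7700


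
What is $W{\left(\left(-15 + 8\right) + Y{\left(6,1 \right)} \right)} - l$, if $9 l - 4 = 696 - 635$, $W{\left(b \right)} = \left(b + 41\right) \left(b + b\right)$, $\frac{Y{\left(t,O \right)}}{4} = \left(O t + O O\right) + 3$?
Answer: $\frac{43891}{9} \approx 4876.8$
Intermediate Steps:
$Y{\left(t,O \right)} = 12 + 4 O^{2} + 4 O t$ ($Y{\left(t,O \right)} = 4 \left(\left(O t + O O\right) + 3\right) = 4 \left(\left(O t + O^{2}\right) + 3\right) = 4 \left(\left(O^{2} + O t\right) + 3\right) = 4 \left(3 + O^{2} + O t\right) = 12 + 4 O^{2} + 4 O t$)
$W{\left(b \right)} = 2 b \left(41 + b\right)$ ($W{\left(b \right)} = \left(41 + b\right) 2 b = 2 b \left(41 + b\right)$)
$l = \frac{65}{9}$ ($l = \frac{4}{9} + \frac{696 - 635}{9} = \frac{4}{9} + \frac{1}{9} \cdot 61 = \frac{4}{9} + \frac{61}{9} = \frac{65}{9} \approx 7.2222$)
$W{\left(\left(-15 + 8\right) + Y{\left(6,1 \right)} \right)} - l = 2 \left(\left(-15 + 8\right) + \left(12 + 4 \cdot 1^{2} + 4 \cdot 1 \cdot 6\right)\right) \left(41 + \left(\left(-15 + 8\right) + \left(12 + 4 \cdot 1^{2} + 4 \cdot 1 \cdot 6\right)\right)\right) - \frac{65}{9} = 2 \left(-7 + \left(12 + 4 \cdot 1 + 24\right)\right) \left(41 + \left(-7 + \left(12 + 4 \cdot 1 + 24\right)\right)\right) - \frac{65}{9} = 2 \left(-7 + \left(12 + 4 + 24\right)\right) \left(41 + \left(-7 + \left(12 + 4 + 24\right)\right)\right) - \frac{65}{9} = 2 \left(-7 + 40\right) \left(41 + \left(-7 + 40\right)\right) - \frac{65}{9} = 2 \cdot 33 \left(41 + 33\right) - \frac{65}{9} = 2 \cdot 33 \cdot 74 - \frac{65}{9} = 4884 - \frac{65}{9} = \frac{43891}{9}$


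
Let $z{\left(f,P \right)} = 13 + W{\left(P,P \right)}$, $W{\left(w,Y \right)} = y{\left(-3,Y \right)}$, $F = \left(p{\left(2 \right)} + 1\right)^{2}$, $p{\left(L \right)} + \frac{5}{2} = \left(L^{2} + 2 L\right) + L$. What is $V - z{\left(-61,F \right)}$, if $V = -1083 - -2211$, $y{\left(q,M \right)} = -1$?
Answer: $1116$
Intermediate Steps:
$p{\left(L \right)} = - \frac{5}{2} + L^{2} + 3 L$ ($p{\left(L \right)} = - \frac{5}{2} + \left(\left(L^{2} + 2 L\right) + L\right) = - \frac{5}{2} + \left(L^{2} + 3 L\right) = - \frac{5}{2} + L^{2} + 3 L$)
$F = \frac{289}{4}$ ($F = \left(\left(- \frac{5}{2} + 2^{2} + 3 \cdot 2\right) + 1\right)^{2} = \left(\left(- \frac{5}{2} + 4 + 6\right) + 1\right)^{2} = \left(\frac{15}{2} + 1\right)^{2} = \left(\frac{17}{2}\right)^{2} = \frac{289}{4} \approx 72.25$)
$W{\left(w,Y \right)} = -1$
$V = 1128$ ($V = -1083 + 2211 = 1128$)
$z{\left(f,P \right)} = 12$ ($z{\left(f,P \right)} = 13 - 1 = 12$)
$V - z{\left(-61,F \right)} = 1128 - 12 = 1116$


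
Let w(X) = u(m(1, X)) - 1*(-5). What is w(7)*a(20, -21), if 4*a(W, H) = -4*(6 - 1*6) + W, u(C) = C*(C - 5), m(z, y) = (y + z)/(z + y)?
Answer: 5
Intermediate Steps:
m(z, y) = 1 (m(z, y) = (y + z)/(y + z) = 1)
u(C) = C*(-5 + C)
a(W, H) = W/4 (a(W, H) = (-4*(6 - 1*6) + W)/4 = (-4*(6 - 6) + W)/4 = (-4*0 + W)/4 = (0 + W)/4 = W/4)
w(X) = 1 (w(X) = 1*(-5 + 1) - 1*(-5) = 1*(-4) + 5 = -4 + 5 = 1)
w(7)*a(20, -21) = 1*((1/4)*20) = 1*5 = 5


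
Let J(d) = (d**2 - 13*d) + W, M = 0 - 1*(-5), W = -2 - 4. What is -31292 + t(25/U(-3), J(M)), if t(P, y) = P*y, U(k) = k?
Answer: -92726/3 ≈ -30909.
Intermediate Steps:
W = -6
M = 5 (M = 0 + 5 = 5)
J(d) = -6 + d**2 - 13*d (J(d) = (d**2 - 13*d) - 6 = -6 + d**2 - 13*d)
-31292 + t(25/U(-3), J(M)) = -31292 + (25/(-3))*(-6 + 5**2 - 13*5) = -31292 + (25*(-1/3))*(-6 + 25 - 65) = -31292 - 25/3*(-46) = -31292 + 1150/3 = -92726/3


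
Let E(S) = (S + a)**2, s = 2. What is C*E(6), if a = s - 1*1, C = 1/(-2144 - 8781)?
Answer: -49/10925 ≈ -0.0044851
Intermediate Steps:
C = -1/10925 (C = 1/(-10925) = -1/10925 ≈ -9.1533e-5)
a = 1 (a = 2 - 1*1 = 2 - 1 = 1)
E(S) = (1 + S)**2 (E(S) = (S + 1)**2 = (1 + S)**2)
C*E(6) = -(1 + 6)**2/10925 = -1/10925*7**2 = -1/10925*49 = -49/10925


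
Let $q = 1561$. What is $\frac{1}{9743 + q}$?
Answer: $\frac{1}{11304} \approx 8.8464 \cdot 10^{-5}$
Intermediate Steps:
$\frac{1}{9743 + q} = \frac{1}{9743 + 1561} = \frac{1}{11304}$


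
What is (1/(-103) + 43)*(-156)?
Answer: -690768/103 ≈ -6706.5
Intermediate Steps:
(1/(-103) + 43)*(-156) = (-1/103 + 43)*(-156) = (4428/103)*(-156) = -690768/103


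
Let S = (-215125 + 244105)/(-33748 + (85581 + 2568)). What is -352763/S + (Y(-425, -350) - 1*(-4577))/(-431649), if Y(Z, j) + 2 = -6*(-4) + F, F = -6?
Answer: -306801085758301/463303260 ≈ -6.6220e+5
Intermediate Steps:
Y(Z, j) = 16 (Y(Z, j) = -2 + (-6*(-4) - 6) = -2 + (24 - 6) = -2 + 18 = 16)
S = 28980/54401 (S = 28980/(-33748 + 88149) = 28980/54401 ≈ 0.53271)
-352763/S + (Y(-425, -350) - 1*(-4577))/(-431649) = -352763/28980/54401 + (16 - 1*(-4577))/(-431649) = -352763*54401/28980 + (16 + 4577)*(-1/431649) = -19190659963/28980 + 4593*(-1/431649) = -19190659963/28980 - 1531/143883 = -306801085758301/463303260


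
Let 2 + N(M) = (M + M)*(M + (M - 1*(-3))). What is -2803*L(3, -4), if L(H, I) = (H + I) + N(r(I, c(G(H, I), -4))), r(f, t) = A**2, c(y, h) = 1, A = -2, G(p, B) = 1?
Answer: -238255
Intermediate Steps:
r(f, t) = 4 (r(f, t) = (-2)**2 = 4)
N(M) = -2 + 2*M*(3 + 2*M) (N(M) = -2 + (M + M)*(M + (M - 1*(-3))) = -2 + (2*M)*(M + (M + 3)) = -2 + (2*M)*(M + (3 + M)) = -2 + (2*M)*(3 + 2*M) = -2 + 2*M*(3 + 2*M))
L(H, I) = 86 + H + I (L(H, I) = (H + I) + (-2 + 4*4**2 + 6*4) = (H + I) + (-2 + 4*16 + 24) = (H + I) + (-2 + 64 + 24) = (H + I) + 86 = 86 + H + I)
-2803*L(3, -4) = -2803*(86 + 3 - 4) = -2803*85 = -238255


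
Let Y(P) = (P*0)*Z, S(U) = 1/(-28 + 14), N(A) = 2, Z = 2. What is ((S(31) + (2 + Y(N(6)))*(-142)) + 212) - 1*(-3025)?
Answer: 41341/14 ≈ 2952.9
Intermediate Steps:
S(U) = -1/14 (S(U) = 1/(-14) = -1/14)
Y(P) = 0 (Y(P) = (P*0)*2 = 0*2 = 0)
((S(31) + (2 + Y(N(6)))*(-142)) + 212) - 1*(-3025) = ((-1/14 + (2 + 0)*(-142)) + 212) - 1*(-3025) = ((-1/14 + 2*(-142)) + 212) + 3025 = ((-1/14 - 284) + 212) + 3025 = (-3977/14 + 212) + 3025 = -1009/14 + 3025 = 41341/14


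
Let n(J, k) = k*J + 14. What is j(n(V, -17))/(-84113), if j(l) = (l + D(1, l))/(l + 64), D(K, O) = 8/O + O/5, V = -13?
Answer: -66278/5910199945 ≈ -1.1214e-5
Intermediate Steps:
D(K, O) = 8/O + O/5 (D(K, O) = 8/O + O*(⅕) = 8/O + O/5)
n(J, k) = 14 + J*k (n(J, k) = J*k + 14 = 14 + J*k)
j(l) = (8/l + 6*l/5)/(64 + l) (j(l) = (l + (8/l + l/5))/(l + 64) = (8/l + 6*l/5)/(64 + l))
j(n(V, -17))/(-84113) = (2*(20 + 3*(14 - 13*(-17))²)/(5*(14 - 13*(-17))*(64 + (14 - 13*(-17)))))/(-84113) = (2*(20 + 3*(14 + 221)²)/(5*(14 + 221)*(64 + (14 + 221))))*(-1/84113) = ((⅖)*(20 + 3*235²)/(235*(64 + 235)))*(-1/84113) = ((⅖)*(1/235)*(20 + 3*55225)/299)*(-1/84113) = ((⅖)*(1/235)*(1/299)*(20 + 165675))*(-1/84113) = ((⅖)*(1/235)*(1/299)*165695)*(-1/84113) = (66278/70265)*(-1/84113) = -66278/5910199945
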